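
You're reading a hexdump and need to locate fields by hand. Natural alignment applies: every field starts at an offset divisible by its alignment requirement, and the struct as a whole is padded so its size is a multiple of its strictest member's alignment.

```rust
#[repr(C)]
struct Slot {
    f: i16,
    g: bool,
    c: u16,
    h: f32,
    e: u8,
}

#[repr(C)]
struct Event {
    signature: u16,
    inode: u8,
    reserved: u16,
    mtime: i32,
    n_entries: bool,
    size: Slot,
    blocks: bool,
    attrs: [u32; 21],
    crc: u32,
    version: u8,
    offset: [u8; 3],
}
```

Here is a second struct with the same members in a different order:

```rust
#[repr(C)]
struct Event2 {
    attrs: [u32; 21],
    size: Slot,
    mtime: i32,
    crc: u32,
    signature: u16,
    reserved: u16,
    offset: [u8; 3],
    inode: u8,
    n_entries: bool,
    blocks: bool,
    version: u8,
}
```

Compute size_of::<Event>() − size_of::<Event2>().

8

Slot: f at 0 (size 2, align 2) → ends 2; g at 2 (size 1, align 1) → ends 3; pad 1 to align 2 for c; c at 4 (size 2, align 2) → ends 6; pad 2 to align 4 for h; h at 8 (size 4, align 4) → ends 12; e at 12 (size 1, align 1) → ends 13; tail pad 3 to reach multiple of 4; total 16 bytes, alignment 4
signature at 0 (size 2, align 2) → ends 2
inode at 2 (size 1, align 1) → ends 3
pad 1 to align 2 for reserved
reserved at 4 (size 2, align 2) → ends 6
pad 2 to align 4 for mtime
mtime at 8 (size 4, align 4) → ends 12
n_entries at 12 (size 1, align 1) → ends 13
pad 3 to align 4 for size
size at 16 (size 16, align 4) → ends 32
blocks at 32 (size 1, align 1) → ends 33
pad 3 to align 4 for attrs
attrs at 36 (size 84, align 4) → ends 120
crc at 120 (size 4, align 4) → ends 124
version at 124 (size 1, align 1) → ends 125
offset at 125 (size 3, align 1) → ends 128
total 128 bytes, alignment 4
— Event2 —
attrs at 0 (size 84, align 4) → ends 84
size at 84 (size 16, align 4) → ends 100
mtime at 100 (size 4, align 4) → ends 104
crc at 104 (size 4, align 4) → ends 108
signature at 108 (size 2, align 2) → ends 110
reserved at 110 (size 2, align 2) → ends 112
offset at 112 (size 3, align 1) → ends 115
inode at 115 (size 1, align 1) → ends 116
n_entries at 116 (size 1, align 1) → ends 117
blocks at 117 (size 1, align 1) → ends 118
version at 118 (size 1, align 1) → ends 119
tail pad 1 to reach multiple of 4
total 120 bytes, alignment 4
128 − 120 = 8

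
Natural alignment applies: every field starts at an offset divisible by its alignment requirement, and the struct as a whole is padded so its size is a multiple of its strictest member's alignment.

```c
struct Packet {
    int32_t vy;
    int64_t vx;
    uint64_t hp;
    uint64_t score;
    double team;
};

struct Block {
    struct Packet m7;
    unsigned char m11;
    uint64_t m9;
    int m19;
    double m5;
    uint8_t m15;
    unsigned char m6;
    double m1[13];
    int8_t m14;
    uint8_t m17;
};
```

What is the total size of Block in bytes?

192

Packet: @0: vy [4B, align 4] → 4; +4 pad (align 8); @8: vx [8B, align 8] → 16; @16: hp [8B, align 8] → 24; @24: score [8B, align 8] → 32; @32: team [8B, align 8] → 40; size 40, align 8
@0: m7 [40B, align 8] → 40
@40: m11 [1B, align 1] → 41
+7 pad (align 8)
@48: m9 [8B, align 8] → 56
@56: m19 [4B, align 4] → 60
+4 pad (align 8)
@64: m5 [8B, align 8] → 72
@72: m15 [1B, align 1] → 73
@73: m6 [1B, align 1] → 74
+6 pad (align 8)
@80: m1 [104B, align 8] → 184
@184: m14 [1B, align 1] → 185
@185: m17 [1B, align 1] → 186
+6 tail pad (align 8)
size 192, align 8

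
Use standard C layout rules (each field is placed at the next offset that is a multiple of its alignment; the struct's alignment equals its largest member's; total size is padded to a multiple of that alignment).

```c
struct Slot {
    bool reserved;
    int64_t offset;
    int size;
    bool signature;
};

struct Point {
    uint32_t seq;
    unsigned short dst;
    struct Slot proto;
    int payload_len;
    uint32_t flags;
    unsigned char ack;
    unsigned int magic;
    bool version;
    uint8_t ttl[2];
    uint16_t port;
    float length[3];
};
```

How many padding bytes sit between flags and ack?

0

Slot: 0..1  reserved  (1B, 1-aligned); 1..8  -- padding (7B); 8..16  offset  (8B, 8-aligned); 16..20  size  (4B, 4-aligned); 20..21  signature  (1B, 1-aligned); 21..24  -- tail padding (3B); sizeof = 24, alignof = 8
0..4  seq  (4B, 4-aligned)
4..6  dst  (2B, 2-aligned)
6..8  -- padding (2B)
8..32  proto  (24B, 8-aligned)
32..36  payload_len  (4B, 4-aligned)
36..40  flags  (4B, 4-aligned)
40..41  ack  (1B, 1-aligned)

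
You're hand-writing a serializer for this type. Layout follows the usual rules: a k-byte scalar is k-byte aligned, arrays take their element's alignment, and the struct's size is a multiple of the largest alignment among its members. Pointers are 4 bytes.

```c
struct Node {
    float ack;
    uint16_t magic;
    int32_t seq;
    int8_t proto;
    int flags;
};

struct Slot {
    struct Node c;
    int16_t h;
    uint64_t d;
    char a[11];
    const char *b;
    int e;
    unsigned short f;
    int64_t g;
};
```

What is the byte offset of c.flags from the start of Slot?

Node: 0..4  ack  (4B, 4-aligned); 4..6  magic  (2B, 2-aligned); 6..8  -- padding (2B); 8..12  seq  (4B, 4-aligned); 12..13  proto  (1B, 1-aligned); 13..16  -- padding (3B); 16..20  flags  (4B, 4-aligned); sizeof = 20, alignof = 4
0..20  c  (20B, 4-aligned)
within Node: flags at 16
0 + 16 = 16

16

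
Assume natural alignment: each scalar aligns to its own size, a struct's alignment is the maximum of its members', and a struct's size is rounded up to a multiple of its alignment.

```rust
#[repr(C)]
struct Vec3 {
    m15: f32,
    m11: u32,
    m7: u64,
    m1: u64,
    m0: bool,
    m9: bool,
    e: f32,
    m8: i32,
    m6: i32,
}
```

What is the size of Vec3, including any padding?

m15 at 0 (size 4, align 4) → ends 4
m11 at 4 (size 4, align 4) → ends 8
m7 at 8 (size 8, align 8) → ends 16
m1 at 16 (size 8, align 8) → ends 24
m0 at 24 (size 1, align 1) → ends 25
m9 at 25 (size 1, align 1) → ends 26
pad 2 to align 4 for e
e at 28 (size 4, align 4) → ends 32
m8 at 32 (size 4, align 4) → ends 36
m6 at 36 (size 4, align 4) → ends 40
total 40 bytes, alignment 8

40 bytes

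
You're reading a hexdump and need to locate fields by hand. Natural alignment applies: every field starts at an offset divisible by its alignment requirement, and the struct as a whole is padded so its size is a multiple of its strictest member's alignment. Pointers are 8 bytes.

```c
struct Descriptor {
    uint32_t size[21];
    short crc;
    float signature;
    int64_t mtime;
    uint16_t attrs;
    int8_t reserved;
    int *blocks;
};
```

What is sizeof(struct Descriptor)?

size at 0 (size 84, align 4) → ends 84
crc at 84 (size 2, align 2) → ends 86
pad 2 to align 4 for signature
signature at 88 (size 4, align 4) → ends 92
pad 4 to align 8 for mtime
mtime at 96 (size 8, align 8) → ends 104
attrs at 104 (size 2, align 2) → ends 106
reserved at 106 (size 1, align 1) → ends 107
pad 5 to align 8 for blocks
blocks at 112 (size 8, align 8) → ends 120
total 120 bytes, alignment 8

120 bytes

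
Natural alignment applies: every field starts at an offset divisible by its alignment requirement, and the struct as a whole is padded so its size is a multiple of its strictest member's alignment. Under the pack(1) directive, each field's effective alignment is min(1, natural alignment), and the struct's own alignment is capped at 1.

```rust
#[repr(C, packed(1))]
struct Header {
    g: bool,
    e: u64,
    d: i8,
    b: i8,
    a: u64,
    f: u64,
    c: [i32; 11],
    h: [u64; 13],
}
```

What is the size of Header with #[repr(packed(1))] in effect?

175

g at 0 (size 1, align 1) → ends 1
e at 1 (size 8, align 1) → ends 9
d at 9 (size 1, align 1) → ends 10
b at 10 (size 1, align 1) → ends 11
a at 11 (size 8, align 1) → ends 19
f at 19 (size 8, align 1) → ends 27
c at 27 (size 44, align 1) → ends 71
h at 71 (size 104, align 1) → ends 175
total 175 bytes, alignment 1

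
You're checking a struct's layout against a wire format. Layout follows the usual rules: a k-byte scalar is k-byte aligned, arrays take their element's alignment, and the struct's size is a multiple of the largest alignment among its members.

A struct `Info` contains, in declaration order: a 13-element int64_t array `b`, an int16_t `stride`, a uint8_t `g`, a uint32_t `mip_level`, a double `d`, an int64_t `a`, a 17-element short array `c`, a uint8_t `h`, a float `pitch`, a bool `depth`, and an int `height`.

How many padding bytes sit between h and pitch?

1

@0: b [104B, align 8] → 104
@104: stride [2B, align 2] → 106
@106: g [1B, align 1] → 107
+1 pad (align 4)
@108: mip_level [4B, align 4] → 112
@112: d [8B, align 8] → 120
@120: a [8B, align 8] → 128
@128: c [34B, align 2] → 162
@162: h [1B, align 1] → 163
+1 pad (align 4)
@164: pitch [4B, align 4] → 168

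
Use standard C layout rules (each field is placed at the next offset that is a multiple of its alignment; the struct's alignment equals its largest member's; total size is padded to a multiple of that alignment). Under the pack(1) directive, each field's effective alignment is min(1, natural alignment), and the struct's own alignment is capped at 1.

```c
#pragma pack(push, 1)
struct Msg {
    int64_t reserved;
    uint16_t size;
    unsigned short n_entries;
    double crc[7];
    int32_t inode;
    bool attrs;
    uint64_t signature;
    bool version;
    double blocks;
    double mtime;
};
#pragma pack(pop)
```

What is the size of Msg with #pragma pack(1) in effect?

98

@0: reserved [8B, align 1] → 8
@8: size [2B, align 1] → 10
@10: n_entries [2B, align 1] → 12
@12: crc [56B, align 1] → 68
@68: inode [4B, align 1] → 72
@72: attrs [1B, align 1] → 73
@73: signature [8B, align 1] → 81
@81: version [1B, align 1] → 82
@82: blocks [8B, align 1] → 90
@90: mtime [8B, align 1] → 98
size 98, align 1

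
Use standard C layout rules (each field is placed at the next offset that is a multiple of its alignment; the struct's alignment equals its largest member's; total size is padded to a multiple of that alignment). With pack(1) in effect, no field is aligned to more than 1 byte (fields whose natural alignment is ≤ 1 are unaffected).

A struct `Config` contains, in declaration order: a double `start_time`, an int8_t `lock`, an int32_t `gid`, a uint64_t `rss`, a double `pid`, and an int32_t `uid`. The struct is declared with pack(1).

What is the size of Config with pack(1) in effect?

33

0..8  start_time  (8B, 1-aligned)
8..9  lock  (1B, 1-aligned)
9..13  gid  (4B, 1-aligned)
13..21  rss  (8B, 1-aligned)
21..29  pid  (8B, 1-aligned)
29..33  uid  (4B, 1-aligned)
sizeof = 33, alignof = 1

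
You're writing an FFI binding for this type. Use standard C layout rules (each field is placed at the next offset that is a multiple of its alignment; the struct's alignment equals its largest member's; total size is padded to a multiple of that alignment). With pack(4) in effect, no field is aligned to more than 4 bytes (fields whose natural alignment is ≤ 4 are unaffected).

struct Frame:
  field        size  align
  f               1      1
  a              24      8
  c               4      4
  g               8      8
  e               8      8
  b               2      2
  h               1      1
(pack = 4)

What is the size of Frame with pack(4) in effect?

f at 0 (size 1, align 1) → ends 1
pad 3 to align 4 for a
a at 4 (size 24, align 4) → ends 28
c at 28 (size 4, align 4) → ends 32
g at 32 (size 8, align 4) → ends 40
e at 40 (size 8, align 4) → ends 48
b at 48 (size 2, align 2) → ends 50
h at 50 (size 1, align 1) → ends 51
tail pad 1 to reach multiple of 4
total 52 bytes, alignment 4

52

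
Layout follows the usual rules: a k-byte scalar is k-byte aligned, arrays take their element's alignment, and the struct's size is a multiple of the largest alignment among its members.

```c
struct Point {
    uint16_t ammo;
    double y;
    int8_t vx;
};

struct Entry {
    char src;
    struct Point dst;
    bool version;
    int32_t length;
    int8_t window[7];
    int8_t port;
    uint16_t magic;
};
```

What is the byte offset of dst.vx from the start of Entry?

24

Point: 0..2  ammo  (2B, 2-aligned); 2..8  -- padding (6B); 8..16  y  (8B, 8-aligned); 16..17  vx  (1B, 1-aligned); 17..24  -- tail padding (7B); sizeof = 24, alignof = 8
0..1  src  (1B, 1-aligned)
1..8  -- padding (7B)
8..32  dst  (24B, 8-aligned)
within Point: vx at 16
8 + 16 = 24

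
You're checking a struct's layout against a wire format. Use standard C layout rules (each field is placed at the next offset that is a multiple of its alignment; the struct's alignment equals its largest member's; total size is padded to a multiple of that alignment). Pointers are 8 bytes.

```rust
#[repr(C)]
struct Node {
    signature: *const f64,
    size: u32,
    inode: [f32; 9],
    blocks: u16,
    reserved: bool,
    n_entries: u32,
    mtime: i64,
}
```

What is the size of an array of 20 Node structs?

1280

0..8  signature  (8B, 8-aligned)
8..12  size  (4B, 4-aligned)
12..48  inode  (36B, 4-aligned)
48..50  blocks  (2B, 2-aligned)
50..51  reserved  (1B, 1-aligned)
51..52  -- padding (1B)
52..56  n_entries  (4B, 4-aligned)
56..64  mtime  (8B, 8-aligned)
sizeof = 64, alignof = 8
array of 20: 20 × 64 = 1280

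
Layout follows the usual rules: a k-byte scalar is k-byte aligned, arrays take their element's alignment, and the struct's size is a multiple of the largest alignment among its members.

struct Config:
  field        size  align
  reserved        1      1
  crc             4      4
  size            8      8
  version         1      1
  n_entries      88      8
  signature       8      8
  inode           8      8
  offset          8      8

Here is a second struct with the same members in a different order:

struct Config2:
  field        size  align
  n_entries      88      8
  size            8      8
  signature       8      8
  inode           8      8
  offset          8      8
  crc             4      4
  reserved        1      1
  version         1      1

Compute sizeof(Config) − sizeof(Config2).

reserved at 0 (size 1, align 1) → ends 1
pad 3 to align 4 for crc
crc at 4 (size 4, align 4) → ends 8
size at 8 (size 8, align 8) → ends 16
version at 16 (size 1, align 1) → ends 17
pad 7 to align 8 for n_entries
n_entries at 24 (size 88, align 8) → ends 112
signature at 112 (size 8, align 8) → ends 120
inode at 120 (size 8, align 8) → ends 128
offset at 128 (size 8, align 8) → ends 136
total 136 bytes, alignment 8
— Config2 —
n_entries at 0 (size 88, align 8) → ends 88
size at 88 (size 8, align 8) → ends 96
signature at 96 (size 8, align 8) → ends 104
inode at 104 (size 8, align 8) → ends 112
offset at 112 (size 8, align 8) → ends 120
crc at 120 (size 4, align 4) → ends 124
reserved at 124 (size 1, align 1) → ends 125
version at 125 (size 1, align 1) → ends 126
tail pad 2 to reach multiple of 8
total 128 bytes, alignment 8
136 − 128 = 8

8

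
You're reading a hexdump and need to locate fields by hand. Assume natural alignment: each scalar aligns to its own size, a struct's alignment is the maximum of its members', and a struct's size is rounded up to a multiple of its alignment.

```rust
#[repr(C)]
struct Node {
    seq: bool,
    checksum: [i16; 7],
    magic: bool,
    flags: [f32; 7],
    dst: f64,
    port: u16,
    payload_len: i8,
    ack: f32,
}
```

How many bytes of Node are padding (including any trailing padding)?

@0: seq [1B, align 1] → 1
+1 pad (align 2)
@2: checksum [14B, align 2] → 16
@16: magic [1B, align 1] → 17
+3 pad (align 4)
@20: flags [28B, align 4] → 48
@48: dst [8B, align 8] → 56
@56: port [2B, align 2] → 58
@58: payload_len [1B, align 1] → 59
+1 pad (align 4)
@60: ack [4B, align 4] → 64
size 64, align 8
data bytes 59, size 64 → padding 5

5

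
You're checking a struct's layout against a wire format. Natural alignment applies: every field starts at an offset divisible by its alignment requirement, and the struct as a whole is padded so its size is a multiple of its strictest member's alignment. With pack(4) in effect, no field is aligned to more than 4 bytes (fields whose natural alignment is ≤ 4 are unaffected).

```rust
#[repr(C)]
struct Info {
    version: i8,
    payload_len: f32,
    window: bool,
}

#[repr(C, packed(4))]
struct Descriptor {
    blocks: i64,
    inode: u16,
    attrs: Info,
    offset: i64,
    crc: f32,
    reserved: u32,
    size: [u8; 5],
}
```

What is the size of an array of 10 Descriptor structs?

Info: version at 0 (size 1, align 1) → ends 1; pad 3 to align 4 for payload_len; payload_len at 4 (size 4, align 4) → ends 8; window at 8 (size 1, align 1) → ends 9; tail pad 3 to reach multiple of 4; total 12 bytes, alignment 4
blocks at 0 (size 8, align 4) → ends 8
inode at 8 (size 2, align 2) → ends 10
pad 2 to align 4 for attrs
attrs at 12 (size 12, align 4) → ends 24
offset at 24 (size 8, align 4) → ends 32
crc at 32 (size 4, align 4) → ends 36
reserved at 36 (size 4, align 4) → ends 40
size at 40 (size 5, align 1) → ends 45
tail pad 3 to reach multiple of 4
total 48 bytes, alignment 4
array of 10: 10 × 48 = 480

480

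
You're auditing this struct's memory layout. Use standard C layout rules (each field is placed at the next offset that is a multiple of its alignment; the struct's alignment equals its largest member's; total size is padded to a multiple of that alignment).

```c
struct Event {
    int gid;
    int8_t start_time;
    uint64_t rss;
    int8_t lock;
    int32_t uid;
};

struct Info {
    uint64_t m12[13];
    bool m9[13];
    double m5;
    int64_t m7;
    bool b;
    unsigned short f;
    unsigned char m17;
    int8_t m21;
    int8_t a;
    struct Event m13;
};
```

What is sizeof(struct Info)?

168

Event: 0..4  gid  (4B, 4-aligned); 4..5  start_time  (1B, 1-aligned); 5..8  -- padding (3B); 8..16  rss  (8B, 8-aligned); 16..17  lock  (1B, 1-aligned); 17..20  -- padding (3B); 20..24  uid  (4B, 4-aligned); sizeof = 24, alignof = 8
0..104  m12  (104B, 8-aligned)
104..117  m9  (13B, 1-aligned)
117..120  -- padding (3B)
120..128  m5  (8B, 8-aligned)
128..136  m7  (8B, 8-aligned)
136..137  b  (1B, 1-aligned)
137..138  -- padding (1B)
138..140  f  (2B, 2-aligned)
140..141  m17  (1B, 1-aligned)
141..142  m21  (1B, 1-aligned)
142..143  a  (1B, 1-aligned)
143..144  -- padding (1B)
144..168  m13  (24B, 8-aligned)
sizeof = 168, alignof = 8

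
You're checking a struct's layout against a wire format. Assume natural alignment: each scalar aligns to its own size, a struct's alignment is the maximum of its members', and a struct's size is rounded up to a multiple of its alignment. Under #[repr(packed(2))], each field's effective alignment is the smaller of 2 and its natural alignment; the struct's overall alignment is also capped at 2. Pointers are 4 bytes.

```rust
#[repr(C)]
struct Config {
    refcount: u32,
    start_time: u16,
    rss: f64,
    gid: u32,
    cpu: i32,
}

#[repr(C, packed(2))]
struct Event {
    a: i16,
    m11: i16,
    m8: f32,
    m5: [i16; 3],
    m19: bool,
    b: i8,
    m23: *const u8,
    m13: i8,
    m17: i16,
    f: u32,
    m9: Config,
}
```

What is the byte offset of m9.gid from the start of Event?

Config: @0: refcount [4B, align 4] → 4; @4: start_time [2B, align 2] → 6; +2 pad (align 8); @8: rss [8B, align 8] → 16; @16: gid [4B, align 4] → 20; @20: cpu [4B, align 4] → 24; size 24, align 8
@0: a [2B, align 2] → 2
@2: m11 [2B, align 2] → 4
@4: m8 [4B, align 2] → 8
@8: m5 [6B, align 2] → 14
@14: m19 [1B, align 1] → 15
@15: b [1B, align 1] → 16
@16: m23 [4B, align 2] → 20
@20: m13 [1B, align 1] → 21
+1 pad (align 2)
@22: m17 [2B, align 2] → 24
@24: f [4B, align 2] → 28
@28: m9 [24B, align 2] → 52
within Config: gid at 16
28 + 16 = 44

44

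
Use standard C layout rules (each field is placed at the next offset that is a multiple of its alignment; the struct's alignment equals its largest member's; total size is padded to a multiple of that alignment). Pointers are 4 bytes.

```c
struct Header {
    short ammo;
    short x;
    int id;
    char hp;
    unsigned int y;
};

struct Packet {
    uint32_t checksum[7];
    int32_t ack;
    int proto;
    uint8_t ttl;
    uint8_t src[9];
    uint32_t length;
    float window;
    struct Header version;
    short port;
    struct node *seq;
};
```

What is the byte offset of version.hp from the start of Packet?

Header: @0: ammo [2B, align 2] → 2; @2: x [2B, align 2] → 4; @4: id [4B, align 4] → 8; @8: hp [1B, align 1] → 9; +3 pad (align 4); @12: y [4B, align 4] → 16; size 16, align 4
@0: checksum [28B, align 4] → 28
@28: ack [4B, align 4] → 32
@32: proto [4B, align 4] → 36
@36: ttl [1B, align 1] → 37
@37: src [9B, align 1] → 46
+2 pad (align 4)
@48: length [4B, align 4] → 52
@52: window [4B, align 4] → 56
@56: version [16B, align 4] → 72
within Header: hp at 8
56 + 8 = 64

64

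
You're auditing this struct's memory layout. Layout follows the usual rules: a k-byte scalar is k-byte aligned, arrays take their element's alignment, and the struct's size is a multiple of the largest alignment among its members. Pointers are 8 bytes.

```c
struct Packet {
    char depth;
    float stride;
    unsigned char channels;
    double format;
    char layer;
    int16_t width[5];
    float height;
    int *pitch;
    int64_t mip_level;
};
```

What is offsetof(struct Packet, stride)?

depth at 0 (size 1, align 1) → ends 1
pad 3 to align 4 for stride
stride at 4 (size 4, align 4) → ends 8

4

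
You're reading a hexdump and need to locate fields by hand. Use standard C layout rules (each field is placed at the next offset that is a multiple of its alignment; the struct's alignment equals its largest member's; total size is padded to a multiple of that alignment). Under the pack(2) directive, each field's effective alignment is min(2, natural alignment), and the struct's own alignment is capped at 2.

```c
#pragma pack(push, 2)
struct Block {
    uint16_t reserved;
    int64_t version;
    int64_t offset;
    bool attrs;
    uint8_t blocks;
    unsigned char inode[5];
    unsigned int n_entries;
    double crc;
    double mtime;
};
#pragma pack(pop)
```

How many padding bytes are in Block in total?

@0: reserved [2B, align 2] → 2
@2: version [8B, align 2] → 10
@10: offset [8B, align 2] → 18
@18: attrs [1B, align 1] → 19
@19: blocks [1B, align 1] → 20
@20: inode [5B, align 1] → 25
+1 pad (align 2)
@26: n_entries [4B, align 2] → 30
@30: crc [8B, align 2] → 38
@38: mtime [8B, align 2] → 46
size 46, align 2
data bytes 45, size 46 → padding 1

1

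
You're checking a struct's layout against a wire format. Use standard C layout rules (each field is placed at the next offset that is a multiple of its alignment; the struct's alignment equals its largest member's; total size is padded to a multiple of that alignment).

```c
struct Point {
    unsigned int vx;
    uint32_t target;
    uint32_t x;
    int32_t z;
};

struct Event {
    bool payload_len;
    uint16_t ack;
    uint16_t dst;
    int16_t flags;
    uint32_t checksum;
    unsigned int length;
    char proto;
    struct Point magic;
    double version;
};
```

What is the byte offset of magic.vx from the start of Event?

Point: vx at 0 (size 4, align 4) → ends 4; target at 4 (size 4, align 4) → ends 8; x at 8 (size 4, align 4) → ends 12; z at 12 (size 4, align 4) → ends 16; total 16 bytes, alignment 4
payload_len at 0 (size 1, align 1) → ends 1
pad 1 to align 2 for ack
ack at 2 (size 2, align 2) → ends 4
dst at 4 (size 2, align 2) → ends 6
flags at 6 (size 2, align 2) → ends 8
checksum at 8 (size 4, align 4) → ends 12
length at 12 (size 4, align 4) → ends 16
proto at 16 (size 1, align 1) → ends 17
pad 3 to align 4 for magic
magic at 20 (size 16, align 4) → ends 36
within Point: vx at 0
20 + 0 = 20

20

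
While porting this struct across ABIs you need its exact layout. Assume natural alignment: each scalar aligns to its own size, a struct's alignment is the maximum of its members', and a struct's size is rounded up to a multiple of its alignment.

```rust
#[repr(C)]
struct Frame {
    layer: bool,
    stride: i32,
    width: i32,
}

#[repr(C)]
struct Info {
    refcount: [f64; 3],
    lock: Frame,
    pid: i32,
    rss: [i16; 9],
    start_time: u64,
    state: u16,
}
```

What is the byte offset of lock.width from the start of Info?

32

Frame: layer at 0 (size 1, align 1) → ends 1; pad 3 to align 4 for stride; stride at 4 (size 4, align 4) → ends 8; width at 8 (size 4, align 4) → ends 12; total 12 bytes, alignment 4
refcount at 0 (size 24, align 8) → ends 24
lock at 24 (size 12, align 4) → ends 36
within Frame: width at 8
24 + 8 = 32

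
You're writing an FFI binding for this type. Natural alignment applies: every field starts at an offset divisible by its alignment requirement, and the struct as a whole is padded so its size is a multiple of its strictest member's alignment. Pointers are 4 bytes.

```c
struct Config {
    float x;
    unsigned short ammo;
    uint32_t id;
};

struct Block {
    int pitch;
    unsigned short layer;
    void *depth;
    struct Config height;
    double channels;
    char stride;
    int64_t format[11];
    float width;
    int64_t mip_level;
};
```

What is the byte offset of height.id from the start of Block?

20

Config: @0: x [4B, align 4] → 4; @4: ammo [2B, align 2] → 6; +2 pad (align 4); @8: id [4B, align 4] → 12; size 12, align 4
@0: pitch [4B, align 4] → 4
@4: layer [2B, align 2] → 6
+2 pad (align 4)
@8: depth [4B, align 4] → 12
@12: height [12B, align 4] → 24
within Config: id at 8
12 + 8 = 20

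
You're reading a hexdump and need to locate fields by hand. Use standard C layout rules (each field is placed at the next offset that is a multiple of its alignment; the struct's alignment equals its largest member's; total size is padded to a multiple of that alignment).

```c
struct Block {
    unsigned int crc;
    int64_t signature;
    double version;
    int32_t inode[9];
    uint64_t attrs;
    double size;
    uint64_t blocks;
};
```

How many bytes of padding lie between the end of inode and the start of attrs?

@0: crc [4B, align 4] → 4
+4 pad (align 8)
@8: signature [8B, align 8] → 16
@16: version [8B, align 8] → 24
@24: inode [36B, align 4] → 60
+4 pad (align 8)
@64: attrs [8B, align 8] → 72

4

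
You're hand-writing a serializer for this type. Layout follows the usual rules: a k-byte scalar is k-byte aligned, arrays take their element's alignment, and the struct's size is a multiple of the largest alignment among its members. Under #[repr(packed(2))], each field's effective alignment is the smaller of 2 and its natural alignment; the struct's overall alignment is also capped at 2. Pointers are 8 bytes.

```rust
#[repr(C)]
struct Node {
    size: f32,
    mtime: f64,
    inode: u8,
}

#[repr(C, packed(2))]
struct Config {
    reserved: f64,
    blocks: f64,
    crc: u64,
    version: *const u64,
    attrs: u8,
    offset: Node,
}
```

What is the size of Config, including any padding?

Node: 0..4  size  (4B, 4-aligned); 4..8  -- padding (4B); 8..16  mtime  (8B, 8-aligned); 16..17  inode  (1B, 1-aligned); 17..24  -- tail padding (7B); sizeof = 24, alignof = 8
0..8  reserved  (8B, 2-aligned)
8..16  blocks  (8B, 2-aligned)
16..24  crc  (8B, 2-aligned)
24..32  version  (8B, 2-aligned)
32..33  attrs  (1B, 1-aligned)
33..34  -- padding (1B)
34..58  offset  (24B, 2-aligned)
sizeof = 58, alignof = 2

58 bytes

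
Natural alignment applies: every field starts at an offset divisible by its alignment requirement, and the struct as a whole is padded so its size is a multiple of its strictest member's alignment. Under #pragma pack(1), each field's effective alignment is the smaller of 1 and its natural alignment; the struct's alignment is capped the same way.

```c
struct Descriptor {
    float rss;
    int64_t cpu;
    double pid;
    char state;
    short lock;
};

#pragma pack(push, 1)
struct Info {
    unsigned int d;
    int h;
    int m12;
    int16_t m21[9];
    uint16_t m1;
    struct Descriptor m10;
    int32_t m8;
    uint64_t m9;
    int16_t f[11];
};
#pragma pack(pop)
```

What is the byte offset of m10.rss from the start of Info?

Descriptor: @0: rss [4B, align 4] → 4; +4 pad (align 8); @8: cpu [8B, align 8] → 16; @16: pid [8B, align 8] → 24; @24: state [1B, align 1] → 25; +1 pad (align 2); @26: lock [2B, align 2] → 28; +4 tail pad (align 8); size 32, align 8
@0: d [4B, align 1] → 4
@4: h [4B, align 1] → 8
@8: m12 [4B, align 1] → 12
@12: m21 [18B, align 1] → 30
@30: m1 [2B, align 1] → 32
@32: m10 [32B, align 1] → 64
within Descriptor: rss at 0
32 + 0 = 32

32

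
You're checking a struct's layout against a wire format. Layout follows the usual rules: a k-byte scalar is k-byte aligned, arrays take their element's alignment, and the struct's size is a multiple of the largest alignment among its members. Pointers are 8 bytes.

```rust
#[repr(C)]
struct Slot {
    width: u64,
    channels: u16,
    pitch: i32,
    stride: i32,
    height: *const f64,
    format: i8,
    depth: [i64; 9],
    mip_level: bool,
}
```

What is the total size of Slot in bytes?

width at 0 (size 8, align 8) → ends 8
channels at 8 (size 2, align 2) → ends 10
pad 2 to align 4 for pitch
pitch at 12 (size 4, align 4) → ends 16
stride at 16 (size 4, align 4) → ends 20
pad 4 to align 8 for height
height at 24 (size 8, align 8) → ends 32
format at 32 (size 1, align 1) → ends 33
pad 7 to align 8 for depth
depth at 40 (size 72, align 8) → ends 112
mip_level at 112 (size 1, align 1) → ends 113
tail pad 7 to reach multiple of 8
total 120 bytes, alignment 8

120 bytes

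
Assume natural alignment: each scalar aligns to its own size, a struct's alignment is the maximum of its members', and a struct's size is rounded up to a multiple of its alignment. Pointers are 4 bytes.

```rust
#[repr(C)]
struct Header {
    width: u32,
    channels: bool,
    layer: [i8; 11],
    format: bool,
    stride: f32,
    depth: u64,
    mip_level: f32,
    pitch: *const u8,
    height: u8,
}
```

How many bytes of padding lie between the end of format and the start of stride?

0..4  width  (4B, 4-aligned)
4..5  channels  (1B, 1-aligned)
5..16  layer  (11B, 1-aligned)
16..17  format  (1B, 1-aligned)
17..20  -- padding (3B)
20..24  stride  (4B, 4-aligned)

3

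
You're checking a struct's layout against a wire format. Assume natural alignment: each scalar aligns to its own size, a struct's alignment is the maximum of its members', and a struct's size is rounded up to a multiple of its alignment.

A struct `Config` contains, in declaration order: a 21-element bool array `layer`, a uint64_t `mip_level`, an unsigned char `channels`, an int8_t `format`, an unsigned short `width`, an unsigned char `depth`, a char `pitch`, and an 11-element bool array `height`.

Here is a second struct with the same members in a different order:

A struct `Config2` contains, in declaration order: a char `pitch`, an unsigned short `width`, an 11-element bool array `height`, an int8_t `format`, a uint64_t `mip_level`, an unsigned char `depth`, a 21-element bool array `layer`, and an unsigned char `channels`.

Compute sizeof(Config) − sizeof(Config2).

8

0..21  layer  (21B, 1-aligned)
21..24  -- padding (3B)
24..32  mip_level  (8B, 8-aligned)
32..33  channels  (1B, 1-aligned)
33..34  format  (1B, 1-aligned)
34..36  width  (2B, 2-aligned)
36..37  depth  (1B, 1-aligned)
37..38  pitch  (1B, 1-aligned)
38..49  height  (11B, 1-aligned)
49..56  -- tail padding (7B)
sizeof = 56, alignof = 8
— Config2 —
0..1  pitch  (1B, 1-aligned)
1..2  -- padding (1B)
2..4  width  (2B, 2-aligned)
4..15  height  (11B, 1-aligned)
15..16  format  (1B, 1-aligned)
16..24  mip_level  (8B, 8-aligned)
24..25  depth  (1B, 1-aligned)
25..46  layer  (21B, 1-aligned)
46..47  channels  (1B, 1-aligned)
47..48  -- tail padding (1B)
sizeof = 48, alignof = 8
56 − 48 = 8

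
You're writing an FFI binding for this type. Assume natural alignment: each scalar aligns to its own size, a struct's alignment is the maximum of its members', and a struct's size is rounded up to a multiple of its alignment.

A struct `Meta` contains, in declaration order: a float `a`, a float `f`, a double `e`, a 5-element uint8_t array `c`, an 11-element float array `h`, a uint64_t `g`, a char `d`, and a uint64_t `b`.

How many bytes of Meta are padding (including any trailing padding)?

@0: a [4B, align 4] → 4
@4: f [4B, align 4] → 8
@8: e [8B, align 8] → 16
@16: c [5B, align 1] → 21
+3 pad (align 4)
@24: h [44B, align 4] → 68
+4 pad (align 8)
@72: g [8B, align 8] → 80
@80: d [1B, align 1] → 81
+7 pad (align 8)
@88: b [8B, align 8] → 96
size 96, align 8
data bytes 82, size 96 → padding 14

14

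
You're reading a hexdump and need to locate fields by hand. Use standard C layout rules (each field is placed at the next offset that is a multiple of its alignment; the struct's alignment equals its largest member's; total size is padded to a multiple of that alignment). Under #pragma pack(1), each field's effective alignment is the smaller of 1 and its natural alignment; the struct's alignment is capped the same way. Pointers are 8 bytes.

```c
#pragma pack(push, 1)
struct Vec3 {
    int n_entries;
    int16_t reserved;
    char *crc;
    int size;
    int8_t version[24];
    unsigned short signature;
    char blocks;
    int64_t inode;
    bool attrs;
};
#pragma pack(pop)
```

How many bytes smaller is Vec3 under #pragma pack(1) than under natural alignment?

natural layout:
  0..4  n_entries  (4B, 4-aligned)
  4..6  reserved  (2B, 2-aligned)
  6..8  -- padding (2B)
  8..16  crc  (8B, 8-aligned)
  16..20  size  (4B, 4-aligned)
  20..44  version  (24B, 1-aligned)
  44..46  signature  (2B, 2-aligned)
  46..47  blocks  (1B, 1-aligned)
  47..48  -- padding (1B)
  48..56  inode  (8B, 8-aligned)
  56..57  attrs  (1B, 1-aligned)
  57..64  -- tail padding (7B)
  sizeof = 64, alignof = 8
packed(1) layout:
  0..4  n_entries  (4B, 1-aligned)
  4..6  reserved  (2B, 1-aligned)
  6..14  crc  (8B, 1-aligned)
  14..18  size  (4B, 1-aligned)
  18..42  version  (24B, 1-aligned)
  42..44  signature  (2B, 1-aligned)
  44..45  blocks  (1B, 1-aligned)
  45..53  inode  (8B, 1-aligned)
  53..54  attrs  (1B, 1-aligned)
  sizeof = 54, alignof = 1
64 − 54 = 10

10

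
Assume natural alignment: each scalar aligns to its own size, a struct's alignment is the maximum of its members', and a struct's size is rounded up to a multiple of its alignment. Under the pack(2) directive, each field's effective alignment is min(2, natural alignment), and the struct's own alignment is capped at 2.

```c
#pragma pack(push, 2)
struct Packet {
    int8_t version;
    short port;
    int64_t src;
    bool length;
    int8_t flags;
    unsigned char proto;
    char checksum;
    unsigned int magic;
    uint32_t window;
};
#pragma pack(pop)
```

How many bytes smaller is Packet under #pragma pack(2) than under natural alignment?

natural layout:
  0..1  version  (1B, 1-aligned)
  1..2  -- padding (1B)
  2..4  port  (2B, 2-aligned)
  4..8  -- padding (4B)
  8..16  src  (8B, 8-aligned)
  16..17  length  (1B, 1-aligned)
  17..18  flags  (1B, 1-aligned)
  18..19  proto  (1B, 1-aligned)
  19..20  checksum  (1B, 1-aligned)
  20..24  magic  (4B, 4-aligned)
  24..28  window  (4B, 4-aligned)
  28..32  -- tail padding (4B)
  sizeof = 32, alignof = 8
packed(2) layout:
  0..1  version  (1B, 1-aligned)
  1..2  -- padding (1B)
  2..4  port  (2B, 2-aligned)
  4..12  src  (8B, 2-aligned)
  12..13  length  (1B, 1-aligned)
  13..14  flags  (1B, 1-aligned)
  14..15  proto  (1B, 1-aligned)
  15..16  checksum  (1B, 1-aligned)
  16..20  magic  (4B, 2-aligned)
  20..24  window  (4B, 2-aligned)
  sizeof = 24, alignof = 2
32 − 24 = 8

8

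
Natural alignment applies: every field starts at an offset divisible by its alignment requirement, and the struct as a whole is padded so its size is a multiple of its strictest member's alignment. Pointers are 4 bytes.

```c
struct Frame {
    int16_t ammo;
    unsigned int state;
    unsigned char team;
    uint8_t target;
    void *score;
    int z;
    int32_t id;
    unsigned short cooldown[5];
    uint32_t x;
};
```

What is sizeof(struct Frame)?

ammo at 0 (size 2, align 2) → ends 2
pad 2 to align 4 for state
state at 4 (size 4, align 4) → ends 8
team at 8 (size 1, align 1) → ends 9
target at 9 (size 1, align 1) → ends 10
pad 2 to align 4 for score
score at 12 (size 4, align 4) → ends 16
z at 16 (size 4, align 4) → ends 20
id at 20 (size 4, align 4) → ends 24
cooldown at 24 (size 10, align 2) → ends 34
pad 2 to align 4 for x
x at 36 (size 4, align 4) → ends 40
total 40 bytes, alignment 4

40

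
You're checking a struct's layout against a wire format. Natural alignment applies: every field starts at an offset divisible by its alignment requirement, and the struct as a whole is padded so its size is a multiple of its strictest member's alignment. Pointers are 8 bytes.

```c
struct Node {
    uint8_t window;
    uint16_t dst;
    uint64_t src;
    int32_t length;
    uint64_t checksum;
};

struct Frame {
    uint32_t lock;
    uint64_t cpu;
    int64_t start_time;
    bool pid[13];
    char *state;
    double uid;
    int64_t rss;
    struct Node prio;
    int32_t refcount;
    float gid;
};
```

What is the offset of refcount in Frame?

Node: window at 0 (size 1, align 1) → ends 1; pad 1 to align 2 for dst; dst at 2 (size 2, align 2) → ends 4; pad 4 to align 8 for src; src at 8 (size 8, align 8) → ends 16; length at 16 (size 4, align 4) → ends 20; pad 4 to align 8 for checksum; checksum at 24 (size 8, align 8) → ends 32; total 32 bytes, alignment 8
lock at 0 (size 4, align 4) → ends 4
pad 4 to align 8 for cpu
cpu at 8 (size 8, align 8) → ends 16
start_time at 16 (size 8, align 8) → ends 24
pid at 24 (size 13, align 1) → ends 37
pad 3 to align 8 for state
state at 40 (size 8, align 8) → ends 48
uid at 48 (size 8, align 8) → ends 56
rss at 56 (size 8, align 8) → ends 64
prio at 64 (size 32, align 8) → ends 96
refcount at 96 (size 4, align 4) → ends 100

96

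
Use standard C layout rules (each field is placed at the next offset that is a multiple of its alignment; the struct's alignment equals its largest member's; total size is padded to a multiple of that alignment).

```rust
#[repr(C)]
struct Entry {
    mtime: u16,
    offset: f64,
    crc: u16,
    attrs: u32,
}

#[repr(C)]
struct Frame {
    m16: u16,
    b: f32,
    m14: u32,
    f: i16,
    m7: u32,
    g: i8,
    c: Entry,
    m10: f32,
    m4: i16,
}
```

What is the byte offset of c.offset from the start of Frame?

Entry: @0: mtime [2B, align 2] → 2; +6 pad (align 8); @8: offset [8B, align 8] → 16; @16: crc [2B, align 2] → 18; +2 pad (align 4); @20: attrs [4B, align 4] → 24; size 24, align 8
@0: m16 [2B, align 2] → 2
+2 pad (align 4)
@4: b [4B, align 4] → 8
@8: m14 [4B, align 4] → 12
@12: f [2B, align 2] → 14
+2 pad (align 4)
@16: m7 [4B, align 4] → 20
@20: g [1B, align 1] → 21
+3 pad (align 8)
@24: c [24B, align 8] → 48
within Entry: offset at 8
24 + 8 = 32

32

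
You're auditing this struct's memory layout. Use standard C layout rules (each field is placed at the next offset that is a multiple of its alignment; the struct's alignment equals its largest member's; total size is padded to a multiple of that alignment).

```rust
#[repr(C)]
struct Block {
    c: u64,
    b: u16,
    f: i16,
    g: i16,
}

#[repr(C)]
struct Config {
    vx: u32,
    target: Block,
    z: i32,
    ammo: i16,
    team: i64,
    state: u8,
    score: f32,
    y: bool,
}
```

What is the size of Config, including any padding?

56 bytes

Block: c at 0 (size 8, align 8) → ends 8; b at 8 (size 2, align 2) → ends 10; f at 10 (size 2, align 2) → ends 12; g at 12 (size 2, align 2) → ends 14; tail pad 2 to reach multiple of 8; total 16 bytes, alignment 8
vx at 0 (size 4, align 4) → ends 4
pad 4 to align 8 for target
target at 8 (size 16, align 8) → ends 24
z at 24 (size 4, align 4) → ends 28
ammo at 28 (size 2, align 2) → ends 30
pad 2 to align 8 for team
team at 32 (size 8, align 8) → ends 40
state at 40 (size 1, align 1) → ends 41
pad 3 to align 4 for score
score at 44 (size 4, align 4) → ends 48
y at 48 (size 1, align 1) → ends 49
tail pad 7 to reach multiple of 8
total 56 bytes, alignment 8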